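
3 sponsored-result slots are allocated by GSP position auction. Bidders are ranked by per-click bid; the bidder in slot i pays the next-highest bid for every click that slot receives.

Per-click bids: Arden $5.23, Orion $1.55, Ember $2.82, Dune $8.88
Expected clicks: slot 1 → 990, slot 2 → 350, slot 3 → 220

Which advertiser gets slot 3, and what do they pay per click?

Ember; $1.55 per click

Per-click bids in order: $8.88 (Dune) > $5.23 (Arden) > $2.82 (Ember) > $1.55 (Orion)
Slot 3 goes to the third-ranked bidder, Ember, who pays the next bid down: $1.55/click.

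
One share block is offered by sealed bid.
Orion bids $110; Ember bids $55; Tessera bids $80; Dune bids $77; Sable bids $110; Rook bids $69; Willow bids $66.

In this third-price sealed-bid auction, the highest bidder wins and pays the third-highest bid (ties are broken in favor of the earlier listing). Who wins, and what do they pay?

Orion pays $80

Sorting bids: 110 (Orion) > 110 (Sable) > 80 (Tessera) > 77 (Dune) > 69 (Rook) > 66 (Willow) > …
Tie at $110 → Orion wins by tie-break.
Orion wins; payment is bid #3 in the ranking = $80.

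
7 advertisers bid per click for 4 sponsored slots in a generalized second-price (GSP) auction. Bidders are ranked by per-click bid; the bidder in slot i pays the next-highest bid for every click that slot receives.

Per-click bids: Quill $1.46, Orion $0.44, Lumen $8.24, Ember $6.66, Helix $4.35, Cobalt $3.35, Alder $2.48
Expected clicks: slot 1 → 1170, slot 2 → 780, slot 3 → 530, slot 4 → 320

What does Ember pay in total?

Ember pays $3393.00

Per-click bids in order: $8.24 (Lumen) > $6.66 (Ember) > $4.35 (Helix) > $3.35 (Cobalt) > $2.48 (Alder) > …
Ember holds slot 2 → pays next bid $4.35 × 780 clicks = $3393.00.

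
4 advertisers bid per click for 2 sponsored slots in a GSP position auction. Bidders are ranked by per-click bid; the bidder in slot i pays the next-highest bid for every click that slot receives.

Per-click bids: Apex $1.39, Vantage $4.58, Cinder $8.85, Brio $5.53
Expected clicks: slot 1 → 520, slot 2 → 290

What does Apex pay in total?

Per-click bids in order: $8.85 (Cinder) > $5.53 (Brio) > $4.58 (Vantage) > …
Apex ranks below slot 2 → no slot, pays nothing.

Apex pays $0.00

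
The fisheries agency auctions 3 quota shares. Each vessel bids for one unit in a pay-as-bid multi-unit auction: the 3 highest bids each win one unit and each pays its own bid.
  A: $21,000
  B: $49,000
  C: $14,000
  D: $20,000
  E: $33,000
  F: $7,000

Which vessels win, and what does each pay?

B $49,000, E $33,000, A $21,000

Bids ranked high→low: 49,000 (B), 33,000 (E), 21,000 (A), 20,000 (D), 14,000 (C), …
Top 3: B, E, A.
Each winner pays its own bid: B $49,000, E $33,000, A $21,000.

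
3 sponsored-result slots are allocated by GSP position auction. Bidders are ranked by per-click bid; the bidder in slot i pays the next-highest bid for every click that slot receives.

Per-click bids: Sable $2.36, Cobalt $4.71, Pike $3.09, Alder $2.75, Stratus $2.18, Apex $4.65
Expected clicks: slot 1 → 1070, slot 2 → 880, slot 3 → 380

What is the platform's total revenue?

Total revenue: $8739.70

Per-click bids in order: $4.71 (Cobalt) > $4.65 (Apex) > $3.09 (Pike) > $2.75 (Alder) > …
Slot 1: Cobalt pays $4.65 × 1070 = $4975.50
Slot 2: Apex pays $3.09 × 880 = $2719.20
Slot 3: Pike pays $2.75 × 380 = $1045.00
Total = $8739.70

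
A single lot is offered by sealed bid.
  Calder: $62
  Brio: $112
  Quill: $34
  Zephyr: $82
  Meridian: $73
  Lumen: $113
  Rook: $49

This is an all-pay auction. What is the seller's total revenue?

Sorting bids: 113 (Lumen) > 112 (Brio) > 82 (Zephyr) > 73 (Meridian) > 62 (Calder) > 49 (Rook) > …
Every bidder forfeits their bid regardless of winning.
Revenue = 62 + 112 + 34 + 82 + 73 + 113 + 49 = $525.

Total revenue: $525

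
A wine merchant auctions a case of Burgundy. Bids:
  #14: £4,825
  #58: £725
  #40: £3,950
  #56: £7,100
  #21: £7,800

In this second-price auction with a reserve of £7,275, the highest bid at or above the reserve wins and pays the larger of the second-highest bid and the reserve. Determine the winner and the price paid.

Sorting bids: 7,800 (#21) > 7,100 (#56) > 4,825 (#14) > 3,950 (#40) > 725 (#58)
Highest eligible bid: #21 at £7,800.
max(second-highest £7,100, reserve £7,275) = £7,275.

#21 pays £7,275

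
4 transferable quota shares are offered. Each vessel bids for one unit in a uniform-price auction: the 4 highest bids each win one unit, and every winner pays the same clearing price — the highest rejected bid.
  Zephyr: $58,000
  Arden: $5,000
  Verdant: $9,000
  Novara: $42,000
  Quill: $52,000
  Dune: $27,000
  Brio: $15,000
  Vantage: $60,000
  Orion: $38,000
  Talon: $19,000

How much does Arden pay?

Bids ranked high→low: 60,000 (Vantage), 58,000 (Zephyr), 52,000 (Quill), 42,000 (Novara), 38,000 (Orion), 27,000 (Dune), …
Winners (4 units): Vantage, Zephyr, Quill, Novara.
First losing bid is Orion's $38,000, which sets the uniform price.
Arden does not win → pays $0.

Arden pays $0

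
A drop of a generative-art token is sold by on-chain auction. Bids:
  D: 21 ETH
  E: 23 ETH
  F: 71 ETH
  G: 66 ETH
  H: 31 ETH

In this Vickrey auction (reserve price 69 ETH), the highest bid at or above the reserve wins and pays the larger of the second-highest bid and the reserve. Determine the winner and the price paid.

Bids in order: 71 (F) > 66 (G) > 31 (H) > 23 (E) > 21 (D)
F has the top bid at or above the reserve (71 ETH).
Second-highest bid 66 ETH is below the reserve 69 ETH, so the reserve binds → payment 69 ETH.

F pays 69 ETH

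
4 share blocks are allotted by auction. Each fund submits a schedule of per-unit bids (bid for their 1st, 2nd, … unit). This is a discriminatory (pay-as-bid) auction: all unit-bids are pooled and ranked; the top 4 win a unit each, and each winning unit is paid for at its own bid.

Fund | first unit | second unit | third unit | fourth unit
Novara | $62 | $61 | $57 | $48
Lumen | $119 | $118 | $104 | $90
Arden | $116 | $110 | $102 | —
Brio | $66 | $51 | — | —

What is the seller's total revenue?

All unit-bids, highest first — top 4: 119 (Lumen-1), 118 (Lumen-2), 116 (Arden-1), 110 (Arden-2)
Next rejected bid: $104 (not a price — pay-as-bid).
Each winning unit pays its own bid.
Revenue = 119 + 118 + 116 + 110 = $463.

Total revenue: $463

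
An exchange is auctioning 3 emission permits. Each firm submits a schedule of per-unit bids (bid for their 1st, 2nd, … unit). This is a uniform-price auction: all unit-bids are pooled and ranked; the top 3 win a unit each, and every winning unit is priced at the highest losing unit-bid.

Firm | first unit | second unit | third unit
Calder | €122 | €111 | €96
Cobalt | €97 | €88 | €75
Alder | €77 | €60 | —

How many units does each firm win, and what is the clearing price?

Calder 2, Cobalt 1; clearing price €96

Merging the schedules and taking the best 3: 122 (Calder-1), 111 (Calder-2), 97 (Cobalt-1)
The (k+1)-th unit-bid is €96.
Allocation: Calder 2, Cobalt 1.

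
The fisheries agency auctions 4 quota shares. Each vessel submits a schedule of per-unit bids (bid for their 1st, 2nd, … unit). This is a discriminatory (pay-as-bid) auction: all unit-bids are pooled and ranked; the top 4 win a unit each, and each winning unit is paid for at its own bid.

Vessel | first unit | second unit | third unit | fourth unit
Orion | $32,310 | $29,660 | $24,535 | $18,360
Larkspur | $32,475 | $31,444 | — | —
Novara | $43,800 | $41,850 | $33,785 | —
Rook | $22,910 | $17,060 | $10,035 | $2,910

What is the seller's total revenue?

All unit-bids, highest first — top 4: 43,800 (Novara-1), 41,850 (Novara-2), 33,785 (Novara-3), 32,475 (Larkspur-1)
Next rejected bid: $32,310 (not a price — pay-as-bid).
Each winning unit pays its own bid.
Revenue = 43,800 + 41,850 + 33,785 + 32,475 = $151,910.

Total revenue: $151,910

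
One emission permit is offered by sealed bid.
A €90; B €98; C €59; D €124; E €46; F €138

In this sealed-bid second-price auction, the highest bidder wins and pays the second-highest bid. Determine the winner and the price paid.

Bids in order: 138 (F) > 124 (D) > 98 (B) > 90 (A) > 59 (C) > 46 (E)
Second-price: F pays D's bid of €124.

F pays €124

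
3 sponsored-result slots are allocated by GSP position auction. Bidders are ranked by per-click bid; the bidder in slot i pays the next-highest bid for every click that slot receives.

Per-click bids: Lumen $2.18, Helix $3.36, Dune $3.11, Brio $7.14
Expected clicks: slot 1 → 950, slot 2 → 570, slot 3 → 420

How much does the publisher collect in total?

Ranked by bid: $7.14 (Brio) > $3.36 (Helix) > $3.11 (Dune) > $2.18 (Lumen)
Slot 1: Brio pays $3.36 × 950 = $3192.00
Slot 2: Helix pays $3.11 × 570 = $1772.70
Slot 3: Dune pays $2.18 × 420 = $915.60
Total = $5880.30

Total revenue: $5880.30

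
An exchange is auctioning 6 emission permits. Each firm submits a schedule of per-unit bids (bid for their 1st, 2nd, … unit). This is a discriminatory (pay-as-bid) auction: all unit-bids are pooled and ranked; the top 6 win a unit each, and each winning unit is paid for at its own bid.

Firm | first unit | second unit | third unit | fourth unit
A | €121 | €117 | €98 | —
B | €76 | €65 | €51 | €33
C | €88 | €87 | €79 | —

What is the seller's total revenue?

Pooled unit-bids ranked (top 6): 121 (A-1), 117 (A-2), 98 (A-3), 88 (C-1), 87 (C-2), 79 (C-3)
Next rejected bid: €76 (not a price — pay-as-bid).
Each winning unit pays its own bid.
Revenue = 121 + 117 + 98 + 88 + 87 + 79 = €590.

Total revenue: €590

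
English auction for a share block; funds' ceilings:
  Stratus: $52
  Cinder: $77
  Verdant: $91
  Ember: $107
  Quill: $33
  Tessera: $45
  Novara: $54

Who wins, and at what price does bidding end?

Rule: the price rises until one bidder remains; the winner pays the price at which the last rival dropped out.
Limits in order: 107 (Ember) > 91 (Verdant) > 77 (Cinder) > 54 (Novara) > 52 (Stratus) > 45 (Tessera) > …
Once the price passes $91, only Ember is left; the hammer falls at Verdant's limit of $91.

Ember wins at $91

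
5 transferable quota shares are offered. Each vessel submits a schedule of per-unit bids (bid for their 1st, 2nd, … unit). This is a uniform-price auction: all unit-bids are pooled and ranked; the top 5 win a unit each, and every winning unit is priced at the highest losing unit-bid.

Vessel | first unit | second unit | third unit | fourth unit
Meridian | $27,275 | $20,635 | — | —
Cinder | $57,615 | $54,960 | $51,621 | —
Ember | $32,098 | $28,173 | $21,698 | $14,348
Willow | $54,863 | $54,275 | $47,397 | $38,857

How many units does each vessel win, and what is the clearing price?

Cinder 3, Willow 2; clearing price $47,397

All unit-bids, highest first — top 5: 57,615 (Cinder-1), 54,960 (Cinder-2), 54,863 (Willow-1), 54,275 (Willow-2), 51,621 (Cinder-3)
First bid not allocated: $47,397.
Allocation: Cinder 3, Willow 2.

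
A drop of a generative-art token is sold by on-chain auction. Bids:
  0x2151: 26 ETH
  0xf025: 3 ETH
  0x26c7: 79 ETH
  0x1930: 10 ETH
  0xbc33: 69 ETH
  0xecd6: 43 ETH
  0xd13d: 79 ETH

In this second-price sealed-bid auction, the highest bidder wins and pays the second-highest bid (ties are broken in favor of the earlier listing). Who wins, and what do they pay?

0x26c7 pays 79 ETH

Rule: the highest bidder wins and pays the second-highest bid.
Bids ranked: 79 (0x26c7) > 79 (0xd13d) > 69 (0xbc33) > 43 (0xecd6) > 26 (0x2151) > 10 (0x1930) > …
0x26c7 and 0xd13d tie at 79 ETH; tie-break gives it to 0x26c7.
0x26c7 is highest; pays the second-highest bid, 79 ETH.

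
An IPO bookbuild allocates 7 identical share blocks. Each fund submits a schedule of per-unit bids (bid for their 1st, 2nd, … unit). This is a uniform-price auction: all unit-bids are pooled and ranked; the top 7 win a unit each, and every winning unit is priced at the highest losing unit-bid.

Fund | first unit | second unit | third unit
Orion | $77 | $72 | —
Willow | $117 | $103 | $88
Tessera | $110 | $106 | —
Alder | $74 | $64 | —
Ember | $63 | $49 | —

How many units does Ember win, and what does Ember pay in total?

Pooled unit-bids ranked (top 7): 117 (Willow-1), 110 (Tessera-1), 106 (Tessera-2), 103 (Willow-2), 88 (Willow-3), 77 (Orion-1), 74 (Alder-1)
First bid not allocated: $72.
Ember wins 0 unit(s) at $72 each.

Ember: 0 units, pays $0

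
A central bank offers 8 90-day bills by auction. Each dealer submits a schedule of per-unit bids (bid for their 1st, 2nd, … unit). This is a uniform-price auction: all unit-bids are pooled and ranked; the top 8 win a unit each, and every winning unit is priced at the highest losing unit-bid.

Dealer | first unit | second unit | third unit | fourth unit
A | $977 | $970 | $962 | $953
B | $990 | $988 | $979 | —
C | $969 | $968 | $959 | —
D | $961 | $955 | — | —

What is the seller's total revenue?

Merging the schedules and taking the best 8: 990 (B-1), 988 (B-2), 979 (B-3), 977 (A-1), 970 (A-2), 969 (C-1), 968 (C-2), 962 (A-3)
The (k+1)-th unit-bid is $961.
Allocation: A 3, B 3, C 2. Every unit priced at $961.
Revenue = 8 × 961 = $7,688.

Total revenue: $7,688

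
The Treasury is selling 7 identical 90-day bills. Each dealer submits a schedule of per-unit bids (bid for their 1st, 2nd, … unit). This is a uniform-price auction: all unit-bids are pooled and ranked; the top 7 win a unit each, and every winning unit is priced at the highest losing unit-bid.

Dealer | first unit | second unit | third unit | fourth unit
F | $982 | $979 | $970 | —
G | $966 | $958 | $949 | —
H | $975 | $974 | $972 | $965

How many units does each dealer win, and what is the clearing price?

Pooled unit-bids ranked (top 7): 982 (F-1), 979 (F-2), 975 (H-1), 974 (H-2), 972 (H-3), 970 (F-3), 966 (G-1)
First bid not allocated: $965.
Allocation: F 3, G 1, H 3.

F 3, G 1, H 3; clearing price $965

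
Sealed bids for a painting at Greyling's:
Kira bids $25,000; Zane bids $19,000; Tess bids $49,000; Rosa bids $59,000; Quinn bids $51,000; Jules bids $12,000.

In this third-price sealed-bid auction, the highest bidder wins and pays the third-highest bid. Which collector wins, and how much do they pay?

Rosa pays $49,000

Rule: the highest bidder wins and pays the third-highest bid.
Bids ranked: 59,000 (Rosa) > 51,000 (Quinn) > 49,000 (Tess) > 25,000 (Kira) > 19,000 (Zane) > 12,000 (Jules)
Rosa is highest; pays the third-highest bid, $49,000.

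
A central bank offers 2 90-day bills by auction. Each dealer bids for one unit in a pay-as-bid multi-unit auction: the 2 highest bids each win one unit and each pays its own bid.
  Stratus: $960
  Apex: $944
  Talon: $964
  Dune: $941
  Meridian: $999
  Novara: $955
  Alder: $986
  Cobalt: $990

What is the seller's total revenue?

Sorting: 999 (Meridian), 990 (Cobalt), 986 (Alder), 964 (Talon), …
The 2 highest are Meridian, Cobalt.
Total revenue = 999 + 990 = $1,989.

Total revenue: $1,989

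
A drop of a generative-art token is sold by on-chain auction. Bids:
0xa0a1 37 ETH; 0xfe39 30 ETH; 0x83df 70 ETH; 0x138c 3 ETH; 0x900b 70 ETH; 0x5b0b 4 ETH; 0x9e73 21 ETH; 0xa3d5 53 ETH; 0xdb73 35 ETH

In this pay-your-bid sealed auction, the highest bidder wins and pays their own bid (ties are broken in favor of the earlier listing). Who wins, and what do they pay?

0x83df pays 70 ETH

Bids ranked: 70 (0x83df) > 70 (0x900b) > 53 (0xa3d5) > 37 (0xa0a1) > 35 (0xdb73) > 30 (0xfe39) > …
Tie at 70 ETH → 0x83df wins by tie-break.
First-price: 0x83df pays what they bid, 70 ETH.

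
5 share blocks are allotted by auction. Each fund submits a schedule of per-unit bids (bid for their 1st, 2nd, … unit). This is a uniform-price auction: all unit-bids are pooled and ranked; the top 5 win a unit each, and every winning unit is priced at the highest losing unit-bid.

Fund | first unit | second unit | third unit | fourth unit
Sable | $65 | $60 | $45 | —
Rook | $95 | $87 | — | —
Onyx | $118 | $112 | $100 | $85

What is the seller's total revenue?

Total revenue: $425

Merging the schedules and taking the best 5: 118 (Onyx-1), 112 (Onyx-2), 100 (Onyx-3), 95 (Rook-1), 87 (Rook-2)
First bid not allocated: $85.
Allocation: Onyx 3, Rook 2. Every unit priced at $85.
Revenue = 5 × 85 = $425.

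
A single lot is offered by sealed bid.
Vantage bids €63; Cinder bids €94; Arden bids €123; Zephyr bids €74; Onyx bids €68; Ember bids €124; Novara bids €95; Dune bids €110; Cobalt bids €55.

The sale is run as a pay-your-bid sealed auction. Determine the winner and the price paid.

Ember pays €124

Pay-your-bid sealed auction: the highest bidder wins and pays their own bid.
Bids ranked: 124 (Ember) > 123 (Arden) > 110 (Dune) > 95 (Novara) > 94 (Cinder) > 74 (Zephyr) > …
Ember has the highest bid and pays exactly that: €124.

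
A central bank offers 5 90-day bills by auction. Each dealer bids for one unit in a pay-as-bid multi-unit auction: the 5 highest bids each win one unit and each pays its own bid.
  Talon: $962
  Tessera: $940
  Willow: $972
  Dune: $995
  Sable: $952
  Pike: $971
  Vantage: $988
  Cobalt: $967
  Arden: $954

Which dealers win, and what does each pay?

Sorting: 995 (Dune), 988 (Vantage), 972 (Willow), 971 (Pike), 967 (Cobalt), 962 (Talon), 954 (Arden), …
Top 5: Dune, Vantage, Willow, Pike, Cobalt.
Each winner pays its own bid: Dune $995, Vantage $988, Willow $972, Pike $971, Cobalt $967.

Dune $995, Vantage $988, Willow $972, Pike $971, Cobalt $967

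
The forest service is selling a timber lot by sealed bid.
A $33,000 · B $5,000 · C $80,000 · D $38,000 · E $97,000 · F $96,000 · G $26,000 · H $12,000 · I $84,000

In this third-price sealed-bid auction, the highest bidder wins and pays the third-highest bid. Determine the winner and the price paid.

E pays $84,000

Bids in order: 97,000 (E) > 96,000 (F) > 84,000 (I) > 80,000 (C) > 38,000 (D) > 33,000 (A) > …
E wins; payment is bid #3 in the ranking = $84,000.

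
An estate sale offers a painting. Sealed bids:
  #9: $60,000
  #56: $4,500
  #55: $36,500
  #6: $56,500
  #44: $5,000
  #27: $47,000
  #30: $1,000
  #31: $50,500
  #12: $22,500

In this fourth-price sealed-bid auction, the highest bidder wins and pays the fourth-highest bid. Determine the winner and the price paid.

#9 pays $47,000

Bids in order: 60,000 (#9) > 56,500 (#6) > 50,500 (#31) > 47,000 (#27) > 36,500 (#55) > 22,500 (#12) > …
#9 is highest; pays the fourth-highest bid, $47,000.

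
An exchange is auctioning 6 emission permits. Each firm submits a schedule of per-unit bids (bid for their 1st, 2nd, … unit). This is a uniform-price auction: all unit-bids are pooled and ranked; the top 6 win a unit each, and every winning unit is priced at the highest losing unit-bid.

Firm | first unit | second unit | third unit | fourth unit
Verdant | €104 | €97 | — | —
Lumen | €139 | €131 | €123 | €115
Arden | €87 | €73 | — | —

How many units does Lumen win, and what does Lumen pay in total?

Lumen: 4 units, pays €348

All unit-bids, highest first — top 6: 139 (Lumen-1), 131 (Lumen-2), 123 (Lumen-3), 115 (Lumen-4), 104 (Verdant-1), 97 (Verdant-2)
The (k+1)-th unit-bid is €87.
Lumen wins 4 unit(s) at €87 each.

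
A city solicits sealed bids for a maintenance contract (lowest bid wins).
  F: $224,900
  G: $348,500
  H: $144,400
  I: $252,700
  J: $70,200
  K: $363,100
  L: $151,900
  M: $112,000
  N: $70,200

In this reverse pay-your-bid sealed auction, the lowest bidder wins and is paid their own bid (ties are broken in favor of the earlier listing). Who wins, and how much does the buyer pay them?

J is paid $70,200

Bids ranked: 70,200 (J) < 70,200 (N) < 112,000 (M) < 144,400 (H) < 151,900 (L) < 224,900 (F) < …
Tie at $70,200 → J wins by tie-break.
J has the lowest bid and is paid exactly that: $70,200.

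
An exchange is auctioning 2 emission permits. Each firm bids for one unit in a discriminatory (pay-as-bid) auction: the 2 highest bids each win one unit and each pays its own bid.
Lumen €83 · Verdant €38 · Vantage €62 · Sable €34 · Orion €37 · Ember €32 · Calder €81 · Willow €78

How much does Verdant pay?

Verdant pays €0

Sorting: 83 (Lumen), 81 (Calder), 78 (Willow), 62 (Vantage), …
The 2 highest are Lumen, Calder.
Verdant does not win → €0.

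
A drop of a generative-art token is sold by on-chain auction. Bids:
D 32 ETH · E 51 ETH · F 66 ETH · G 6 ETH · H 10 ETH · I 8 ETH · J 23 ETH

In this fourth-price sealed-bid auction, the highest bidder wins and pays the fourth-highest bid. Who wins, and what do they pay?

Rule: the highest bidder wins and pays the fourth-highest bid.
Sorting bids: 66 (F) > 51 (E) > 32 (D) > 23 (J) > 10 (H) > 8 (I) > …
F wins; payment is bid #4 in the ranking = 23 ETH.

F pays 23 ETH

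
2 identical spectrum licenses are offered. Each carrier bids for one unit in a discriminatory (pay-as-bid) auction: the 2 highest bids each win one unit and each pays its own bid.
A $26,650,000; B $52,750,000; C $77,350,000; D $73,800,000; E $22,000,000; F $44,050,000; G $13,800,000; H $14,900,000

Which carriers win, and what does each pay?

Ordering the bids: 77,350,000 (C), 73,800,000 (D), 52,750,000 (B), 44,050,000 (F), …
The 2 highest are C, D.
Each winner pays its own bid: C $77,350,000, D $73,800,000.

C $77,350,000, D $73,800,000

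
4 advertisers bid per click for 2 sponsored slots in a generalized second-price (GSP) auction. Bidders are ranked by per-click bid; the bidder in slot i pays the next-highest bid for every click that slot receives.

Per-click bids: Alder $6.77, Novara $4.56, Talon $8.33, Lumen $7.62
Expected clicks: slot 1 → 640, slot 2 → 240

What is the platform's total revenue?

Sorting advertisers: $8.33 (Talon) > $7.62 (Lumen) > $6.77 (Alder) > …
Slot 1: Talon pays $7.62 × 640 = $4876.80
Slot 2: Lumen pays $6.77 × 240 = $1624.80
Total = $6501.60

Total revenue: $6501.60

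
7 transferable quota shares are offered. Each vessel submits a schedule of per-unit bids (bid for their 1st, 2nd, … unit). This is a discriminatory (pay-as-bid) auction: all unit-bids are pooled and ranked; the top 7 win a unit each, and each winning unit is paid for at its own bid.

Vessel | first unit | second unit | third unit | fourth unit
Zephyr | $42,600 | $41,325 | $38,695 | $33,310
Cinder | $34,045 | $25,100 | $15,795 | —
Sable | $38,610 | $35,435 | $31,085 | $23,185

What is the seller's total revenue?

Total revenue: $264,020

Pooled unit-bids ranked (top 7): 42,600 (Zephyr-1), 41,325 (Zephyr-2), 38,695 (Zephyr-3), 38,610 (Sable-1), 35,435 (Sable-2), 34,045 (Cinder-1), 33,310 (Zephyr-4)
Next rejected bid: $31,085 (not a price — pay-as-bid).
Each winning unit pays its own bid.
Revenue = 42,600 + 41,325 + 38,695 + 38,610 + 35,435 + 34,045 + 33,310 = $264,020.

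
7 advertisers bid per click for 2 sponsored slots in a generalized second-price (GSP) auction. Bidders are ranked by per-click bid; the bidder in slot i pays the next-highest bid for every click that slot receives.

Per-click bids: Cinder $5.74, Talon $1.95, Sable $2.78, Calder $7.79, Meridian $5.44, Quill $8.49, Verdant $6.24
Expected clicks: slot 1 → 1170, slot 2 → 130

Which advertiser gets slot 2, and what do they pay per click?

Per-click bids in order: $8.49 (Quill) > $7.79 (Calder) > $6.24 (Verdant) > …
Slot 2 goes to the second-ranked bidder, Calder, who pays the next bid down: $6.24/click.

Calder; $6.24 per click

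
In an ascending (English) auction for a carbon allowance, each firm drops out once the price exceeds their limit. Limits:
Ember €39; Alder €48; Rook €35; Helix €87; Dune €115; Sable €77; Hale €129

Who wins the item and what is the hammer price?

Open ascending-bid auction: the price rises until one bidder remains; the winner pays the price at which the last rival dropped out.
Limits ranked: 129 (Hale) > 115 (Dune) > 87 (Helix) > 77 (Sable) > 48 (Alder) > 39 (Ember) > …
Dune is the last rival to drop out, at €115; Hale remains and wins at that price.

Hale wins at €115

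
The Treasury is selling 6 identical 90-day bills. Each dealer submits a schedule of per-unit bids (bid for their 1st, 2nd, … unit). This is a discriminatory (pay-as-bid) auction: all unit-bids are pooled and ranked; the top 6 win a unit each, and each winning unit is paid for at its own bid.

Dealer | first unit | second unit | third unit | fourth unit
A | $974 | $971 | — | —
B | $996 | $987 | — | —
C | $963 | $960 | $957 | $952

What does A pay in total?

All unit-bids, highest first — top 6: 996 (B-1), 987 (B-2), 974 (A-1), 971 (A-2), 963 (C-1), 960 (C-2)
Next rejected bid: $957 (not a price — pay-as-bid).
A's winning unit-bids: 974 + 971 = $1,945.

A pays $1,945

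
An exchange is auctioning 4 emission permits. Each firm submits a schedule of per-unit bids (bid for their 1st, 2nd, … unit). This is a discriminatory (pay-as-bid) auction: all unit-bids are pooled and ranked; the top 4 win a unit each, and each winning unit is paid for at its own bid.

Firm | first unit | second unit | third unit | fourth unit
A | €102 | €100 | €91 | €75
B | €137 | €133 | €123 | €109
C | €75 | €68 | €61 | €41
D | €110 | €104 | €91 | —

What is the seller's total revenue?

Total revenue: €503

Merging the schedules and taking the best 4: 137 (B-1), 133 (B-2), 123 (B-3), 110 (D-1)
Next rejected bid: €109 (not a price — pay-as-bid).
Each winning unit pays its own bid.
Revenue = 137 + 133 + 123 + 110 = €503.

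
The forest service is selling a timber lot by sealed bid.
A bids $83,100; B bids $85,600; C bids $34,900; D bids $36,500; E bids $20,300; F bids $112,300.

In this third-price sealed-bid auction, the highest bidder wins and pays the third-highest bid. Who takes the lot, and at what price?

Sorting bids: 112,300 (F) > 85,600 (B) > 83,100 (A) > 36,500 (D) > 34,900 (C) > 20,300 (E)
F is highest; pays the third-highest bid, $83,100.

F pays $83,100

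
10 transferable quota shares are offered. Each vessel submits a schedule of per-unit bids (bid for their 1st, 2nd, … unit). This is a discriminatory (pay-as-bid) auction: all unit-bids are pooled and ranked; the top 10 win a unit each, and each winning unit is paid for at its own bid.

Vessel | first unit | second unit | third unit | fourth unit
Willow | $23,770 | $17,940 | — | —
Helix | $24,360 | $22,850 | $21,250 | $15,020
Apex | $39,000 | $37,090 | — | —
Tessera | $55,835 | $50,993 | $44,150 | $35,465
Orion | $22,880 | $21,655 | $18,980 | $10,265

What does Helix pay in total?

Helix pays $47,210

All unit-bids, highest first — top 10: 55,835 (Tessera-1), 50,993 (Tessera-2), 44,150 (Tessera-3), 39,000 (Apex-1), 37,090 (Apex-2), 35,465 (Tessera-4), 24,360 (Helix-1), 23,770 (Willow-1), 22,880 (Orion-1), 22,850 (Helix-2)
Next rejected bid: $21,655 (not a price — pay-as-bid).
Helix's winning unit-bids: 24,360 + 22,850 = $47,210.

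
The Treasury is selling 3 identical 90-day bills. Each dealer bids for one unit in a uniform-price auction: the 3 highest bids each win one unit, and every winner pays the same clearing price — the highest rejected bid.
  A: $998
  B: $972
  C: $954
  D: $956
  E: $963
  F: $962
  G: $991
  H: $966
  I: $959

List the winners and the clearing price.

A, G, B; each pays $966

Bids ranked high→low: 998 (A), 991 (G), 972 (B), 966 (H), 963 (E), …
The 3 highest are A, G, B.
First losing bid is H's $966, which sets the uniform price.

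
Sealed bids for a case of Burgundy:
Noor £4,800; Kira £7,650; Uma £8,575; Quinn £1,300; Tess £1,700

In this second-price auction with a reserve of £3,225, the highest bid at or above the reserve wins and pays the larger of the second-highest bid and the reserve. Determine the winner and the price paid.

Uma pays £7,650

Bids in order: 8,575 (Uma) > 7,650 (Kira) > 4,800 (Noor) > 1,700 (Tess) > 1,300 (Quinn)
Highest eligible bid: Uma at £8,575.
Second-highest bid £7,650 exceeds the reserve £3,225 → payment £7,650.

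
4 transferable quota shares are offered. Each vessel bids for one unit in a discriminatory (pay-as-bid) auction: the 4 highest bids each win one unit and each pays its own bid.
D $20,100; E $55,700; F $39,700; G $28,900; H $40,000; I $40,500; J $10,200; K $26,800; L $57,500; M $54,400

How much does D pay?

D pays $0

Ordering the bids: 57,500 (L), 55,700 (E), 54,400 (M), 40,500 (I), 40,000 (H), 39,700 (F), …
The 4 highest are L, E, M, I.
D does not win → $0.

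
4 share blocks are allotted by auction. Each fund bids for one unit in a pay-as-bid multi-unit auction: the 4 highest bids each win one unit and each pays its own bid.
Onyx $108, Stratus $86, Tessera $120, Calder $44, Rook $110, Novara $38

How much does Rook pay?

Sorting: 120 (Tessera), 110 (Rook), 108 (Onyx), 86 (Stratus), 44 (Calder), 38 (Novara)
The 4 highest are Tessera, Rook, Onyx, Stratus.
Rook wins → own bid $110.

Rook pays $110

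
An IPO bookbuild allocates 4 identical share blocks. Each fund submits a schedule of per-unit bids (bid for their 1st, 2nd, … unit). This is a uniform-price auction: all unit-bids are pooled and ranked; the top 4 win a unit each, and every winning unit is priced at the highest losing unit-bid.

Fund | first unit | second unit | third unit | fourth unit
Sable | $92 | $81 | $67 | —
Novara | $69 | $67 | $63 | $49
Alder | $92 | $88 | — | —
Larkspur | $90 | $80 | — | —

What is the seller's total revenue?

Total revenue: $324

Pooled unit-bids ranked (top 4): 92 (Sable-1), 92 (Alder-1), 90 (Larkspur-1), 88 (Alder-2)
First bid not allocated: $81.
Allocation: Alder 2, Larkspur 1, Sable 1. Every unit priced at $81.
Revenue = 4 × 81 = $324.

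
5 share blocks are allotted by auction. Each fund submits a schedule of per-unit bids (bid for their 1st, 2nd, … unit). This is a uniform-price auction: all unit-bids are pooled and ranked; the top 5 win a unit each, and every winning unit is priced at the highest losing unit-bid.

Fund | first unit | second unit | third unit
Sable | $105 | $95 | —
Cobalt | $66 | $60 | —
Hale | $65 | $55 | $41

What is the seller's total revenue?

Total revenue: $275

All unit-bids, highest first — top 5: 105 (Sable-1), 95 (Sable-2), 66 (Cobalt-1), 65 (Hale-1), 60 (Cobalt-2)
First bid not allocated: $55.
Allocation: Cobalt 2, Hale 1, Sable 2. Every unit priced at $55.
Revenue = 5 × 55 = $275.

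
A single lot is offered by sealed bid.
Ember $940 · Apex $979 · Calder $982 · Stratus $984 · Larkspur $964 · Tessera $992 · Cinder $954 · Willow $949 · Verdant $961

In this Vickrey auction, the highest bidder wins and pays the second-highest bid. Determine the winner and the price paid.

Rule: the highest bidder wins and pays the second-highest bid.
Sorting bids: 992 (Tessera) > 984 (Stratus) > 982 (Calder) > 979 (Apex) > 964 (Larkspur) > 961 (Verdant) > …
Second-price: Tessera pays Stratus's bid of $984.

Tessera pays $984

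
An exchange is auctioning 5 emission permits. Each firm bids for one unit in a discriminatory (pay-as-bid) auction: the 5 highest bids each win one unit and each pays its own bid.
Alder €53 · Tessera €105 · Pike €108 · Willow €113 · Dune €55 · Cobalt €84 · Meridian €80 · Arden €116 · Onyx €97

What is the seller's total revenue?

Total revenue: €539

Bids ranked high→low: 116 (Arden), 113 (Willow), 108 (Pike), 105 (Tessera), 97 (Onyx), 84 (Cobalt), 80 (Meridian), …
Winners (5 units): Arden, Willow, Pike, Tessera, Onyx.
Total revenue = 116 + 113 + 108 + 105 + 97 = €539.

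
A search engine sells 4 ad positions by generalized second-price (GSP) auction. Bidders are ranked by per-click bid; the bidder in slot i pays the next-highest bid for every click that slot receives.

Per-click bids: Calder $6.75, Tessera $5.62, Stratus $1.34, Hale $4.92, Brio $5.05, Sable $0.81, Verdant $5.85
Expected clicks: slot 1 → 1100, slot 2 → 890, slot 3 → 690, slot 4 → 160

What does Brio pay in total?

Ranked by bid: $6.75 (Calder) > $5.85 (Verdant) > $5.62 (Tessera) > $5.05 (Brio) > $4.92 (Hale) > …
Brio holds slot 4 → pays next bid $4.92 × 160 clicks = $787.20.

Brio pays $787.20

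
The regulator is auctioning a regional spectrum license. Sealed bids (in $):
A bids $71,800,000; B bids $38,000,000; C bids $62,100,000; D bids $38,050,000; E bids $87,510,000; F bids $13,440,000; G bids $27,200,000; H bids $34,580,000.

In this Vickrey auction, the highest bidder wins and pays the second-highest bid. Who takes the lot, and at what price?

Vickrey auction: the highest bidder wins and pays the second-highest bid.
Sorting bids: 87,510,000 (E) > 71,800,000 (A) > 62,100,000 (C) > 38,050,000 (D) > 38,000,000 (B) > 34,580,000 (H) > …
E wins with the highest bid; price is set by the runner-up at $71,800,000.

E pays $71,800,000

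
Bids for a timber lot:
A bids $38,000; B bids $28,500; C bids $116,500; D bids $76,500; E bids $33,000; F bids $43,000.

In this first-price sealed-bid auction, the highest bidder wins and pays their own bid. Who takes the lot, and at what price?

Bids ranked: 116,500 (C) > 76,500 (D) > 43,000 (F) > 38,000 (A) > 33,000 (E) > 28,500 (B)
C is highest → pays own bid, $116,500.

C pays $116,500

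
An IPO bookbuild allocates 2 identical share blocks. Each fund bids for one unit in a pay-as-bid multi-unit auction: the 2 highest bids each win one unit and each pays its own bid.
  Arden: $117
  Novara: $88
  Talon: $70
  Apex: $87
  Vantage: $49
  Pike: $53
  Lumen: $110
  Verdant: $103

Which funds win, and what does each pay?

Arden $117, Lumen $110

Sorting: 117 (Arden), 110 (Lumen), 103 (Verdant), 88 (Novara), …
The 2 highest are Arden, Lumen.
Each winner pays its own bid: Arden $117, Lumen $110.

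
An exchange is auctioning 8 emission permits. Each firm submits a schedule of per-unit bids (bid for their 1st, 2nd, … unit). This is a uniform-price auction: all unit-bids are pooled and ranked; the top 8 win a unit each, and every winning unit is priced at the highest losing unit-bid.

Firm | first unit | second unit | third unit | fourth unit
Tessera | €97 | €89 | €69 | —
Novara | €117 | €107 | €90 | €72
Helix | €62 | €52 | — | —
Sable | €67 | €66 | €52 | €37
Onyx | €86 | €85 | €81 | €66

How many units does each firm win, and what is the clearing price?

All unit-bids, highest first — top 8: 117 (Novara-1), 107 (Novara-2), 97 (Tessera-1), 90 (Novara-3), 89 (Tessera-2), 86 (Onyx-1), 85 (Onyx-2), 81 (Onyx-3)
First bid not allocated: €72.
Allocation: Novara 3, Onyx 3, Tessera 2.

Novara 3, Onyx 3, Tessera 2; clearing price €72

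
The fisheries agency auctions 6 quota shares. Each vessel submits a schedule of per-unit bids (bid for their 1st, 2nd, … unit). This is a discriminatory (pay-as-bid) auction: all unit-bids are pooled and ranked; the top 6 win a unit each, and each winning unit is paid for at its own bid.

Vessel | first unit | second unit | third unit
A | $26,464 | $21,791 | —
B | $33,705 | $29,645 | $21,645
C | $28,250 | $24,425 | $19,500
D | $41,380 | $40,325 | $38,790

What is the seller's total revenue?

Pooled unit-bids ranked (top 6): 41,380 (D-1), 40,325 (D-2), 38,790 (D-3), 33,705 (B-1), 29,645 (B-2), 28,250 (C-1)
Next rejected bid: $26,464 (not a price — pay-as-bid).
Each winning unit pays its own bid.
Revenue = 41,380 + 40,325 + 38,790 + 33,705 + 29,645 + 28,250 = $212,095.

Total revenue: $212,095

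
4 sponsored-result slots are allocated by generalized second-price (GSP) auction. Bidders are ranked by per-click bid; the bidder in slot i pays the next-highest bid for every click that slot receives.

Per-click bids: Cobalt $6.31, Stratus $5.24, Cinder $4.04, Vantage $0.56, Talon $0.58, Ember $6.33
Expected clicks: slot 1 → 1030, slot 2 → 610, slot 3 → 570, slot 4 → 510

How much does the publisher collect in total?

Ranked by bid: $6.33 (Ember) > $6.31 (Cobalt) > $5.24 (Stratus) > $4.04 (Cinder) > $0.58 (Talon) > …
Slot 1: Ember pays $6.31 × 1030 = $6499.30
Slot 2: Cobalt pays $5.24 × 610 = $3196.40
Slot 3: Stratus pays $4.04 × 570 = $2302.80
Slot 4: Cinder pays $0.58 × 510 = $295.80
Total = $12294.30

Total revenue: $12294.30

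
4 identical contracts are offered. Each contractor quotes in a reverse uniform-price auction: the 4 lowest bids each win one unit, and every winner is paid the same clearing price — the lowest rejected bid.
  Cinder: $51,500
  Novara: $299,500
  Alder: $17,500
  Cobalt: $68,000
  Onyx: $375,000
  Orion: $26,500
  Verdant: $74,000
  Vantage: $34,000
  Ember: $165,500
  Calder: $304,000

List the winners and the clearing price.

Sorting: 17,500 (Alder), 26,500 (Orion), 34,000 (Vantage), 51,500 (Cinder), 68,000 (Cobalt), 74,000 (Verdant), …
The 4 lowest are Alder, Orion, Vantage, Cinder.
Clearing price = lowest rejected bid = $68,000.

Alder, Orion, Vantage, Cinder; each is paid $68,000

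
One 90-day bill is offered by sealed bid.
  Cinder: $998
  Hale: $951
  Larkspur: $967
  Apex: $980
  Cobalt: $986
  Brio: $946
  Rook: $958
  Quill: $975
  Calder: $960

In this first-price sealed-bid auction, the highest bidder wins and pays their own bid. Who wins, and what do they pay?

Cinder pays $998

Rule: the highest bidder wins and pays their own bid.
Sorting bids: 998 (Cinder) > 986 (Cobalt) > 980 (Apex) > 975 (Quill) > 967 (Larkspur) > 960 (Calder) > …
Cinder has the highest bid and pays exactly that: $998.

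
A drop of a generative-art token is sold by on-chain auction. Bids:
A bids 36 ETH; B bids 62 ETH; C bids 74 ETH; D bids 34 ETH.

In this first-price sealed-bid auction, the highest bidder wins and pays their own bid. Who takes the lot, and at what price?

Bids in order: 74 (C) > 62 (B) > 36 (A) > 34 (D)
C is highest → pays own bid, 74 ETH.

C pays 74 ETH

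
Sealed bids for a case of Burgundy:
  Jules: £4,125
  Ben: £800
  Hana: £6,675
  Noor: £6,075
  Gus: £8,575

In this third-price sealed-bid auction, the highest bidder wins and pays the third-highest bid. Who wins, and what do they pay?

Rule: the highest bidder wins and pays the third-highest bid.
Bids ranked: 8,575 (Gus) > 6,675 (Hana) > 6,075 (Noor) > 4,125 (Jules) > 800 (Ben)
Gus wins; payment is bid #3 in the ranking = £6,075.

Gus pays £6,075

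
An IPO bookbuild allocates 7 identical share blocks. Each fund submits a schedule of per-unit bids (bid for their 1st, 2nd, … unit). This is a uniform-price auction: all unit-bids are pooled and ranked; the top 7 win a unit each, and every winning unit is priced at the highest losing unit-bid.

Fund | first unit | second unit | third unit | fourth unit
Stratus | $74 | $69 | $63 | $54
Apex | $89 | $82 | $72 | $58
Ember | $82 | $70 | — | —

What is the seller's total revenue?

All unit-bids, highest first — top 7: 89 (Apex-1), 82 (Apex-2), 82 (Ember-1), 74 (Stratus-1), 72 (Apex-3), 70 (Ember-2), 69 (Stratus-2)
Highest rejected unit-bid = $63.
Allocation: Apex 3, Ember 2, Stratus 2. Every unit priced at $63.
Revenue = 7 × 63 = $441.

Total revenue: $441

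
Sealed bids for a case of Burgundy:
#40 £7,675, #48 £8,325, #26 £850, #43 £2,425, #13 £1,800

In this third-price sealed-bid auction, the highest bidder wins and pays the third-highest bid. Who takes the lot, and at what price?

Bids in order: 8,325 (#48) > 7,675 (#40) > 2,425 (#43) > 1,800 (#13) > 850 (#26)
#48 wins; payment is bid #3 in the ranking = £2,425.

#48 pays £2,425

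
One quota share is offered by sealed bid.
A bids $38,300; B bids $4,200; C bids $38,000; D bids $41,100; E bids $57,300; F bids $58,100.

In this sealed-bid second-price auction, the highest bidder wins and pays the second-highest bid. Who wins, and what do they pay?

Rule: the highest bidder wins and pays the second-highest bid.
Bids in order: 58,100 (F) > 57,300 (E) > 41,100 (D) > 38,300 (A) > 38,000 (C) > 4,200 (B)
F wins with the highest bid; price is set by the runner-up at $57,300.

F pays $57,300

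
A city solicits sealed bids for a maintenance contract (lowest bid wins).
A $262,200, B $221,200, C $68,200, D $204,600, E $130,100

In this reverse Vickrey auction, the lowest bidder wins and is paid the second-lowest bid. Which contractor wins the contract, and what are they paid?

C is paid $130,100

Sorting bids: 68,200 (C) < 130,100 (E) < 204,600 (D) < 221,200 (B) < 262,200 (A)
C wins with the lowest bid; price is set by the runner-up at $130,100.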